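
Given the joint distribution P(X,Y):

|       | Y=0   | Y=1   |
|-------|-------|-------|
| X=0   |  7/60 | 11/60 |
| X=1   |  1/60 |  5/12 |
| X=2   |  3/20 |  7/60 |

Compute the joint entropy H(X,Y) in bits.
2.2072 bits

H(X,Y) = -Σ_{x,y} P(x,y) log₂ P(x,y). Per-cell terms -P(x,y)·log₂P(x,y):
  X=0: 0.36161, 0.44870
  X=1: 0.09845, 0.52626
  X=2: 0.41054, 0.36161
Sum of the 6 terms: H(X,Y) = 2.2072 bits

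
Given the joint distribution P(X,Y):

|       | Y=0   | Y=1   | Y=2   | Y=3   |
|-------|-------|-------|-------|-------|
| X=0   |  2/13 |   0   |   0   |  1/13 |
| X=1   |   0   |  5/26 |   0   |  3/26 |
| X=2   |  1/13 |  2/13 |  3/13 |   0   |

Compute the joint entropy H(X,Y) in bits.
2.7053 bits

H(X,Y) = -Σ_{x,y} P(x,y) log₂ P(x,y). Per-cell terms -P(x,y)·log₂P(x,y):
  X=0: 0.4155, 0.0000, 0.0000, 0.2846
  X=1: 0.0000, 0.4574, 0.0000, 0.3595
  X=2: 0.2846, 0.4155, 0.4882, 0.0000
  (cells with P = 0 contribute 0)
Sum of the 12 terms: H(X,Y) = 2.7053 bits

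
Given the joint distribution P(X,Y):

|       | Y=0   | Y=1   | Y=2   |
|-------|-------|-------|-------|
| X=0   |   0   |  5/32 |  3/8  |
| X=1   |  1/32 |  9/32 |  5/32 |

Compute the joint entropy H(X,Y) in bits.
2.0385 bits

H(X,Y) = -Σ_{x,y} P(x,y) log₂ P(x,y). Per-cell terms -P(x,y)·log₂P(x,y):
  X=0: 0.00000, 0.41845, 0.53064
  X=1: 0.15625, 0.51471, 0.41845
  (cells with P = 0 contribute 0)
Sum of the 6 terms: H(X,Y) = 2.0385 bits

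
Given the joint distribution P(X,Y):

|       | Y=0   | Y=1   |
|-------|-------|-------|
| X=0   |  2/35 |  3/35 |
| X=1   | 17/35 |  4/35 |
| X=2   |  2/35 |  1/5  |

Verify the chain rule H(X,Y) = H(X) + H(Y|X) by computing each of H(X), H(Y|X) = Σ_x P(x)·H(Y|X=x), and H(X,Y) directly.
H(X) = 1.3471 bits, H(Y|X) = 0.7567 bits, H(X,Y) = 2.1038 bits

Marginal of X (row sums):
  P(X=0) = 2/35 + 3/35 = 1/7
  P(X=1) = 17/35 + 4/35 = 3/5
  P(X=2) = 2/35 + 1/5 = 9/35
H(X) = -[(1/7)·log₂(1/7) + (3/5)·log₂(3/5) + (9/35)·log₂(9/35)]
  = 0.4011 + 0.4422 + 0.5038 = 1.3471 bits

H(Y|X) = Σ_x P(x)·H(Y|X=x):
  X=0: P(X=0) = 1/7, P(Y|X=0) = (2/5, 3/5) → H(Y|X=0) = 0.9710
  X=1: P(X=1) = 3/5, P(Y|X=1) = (17/21, 4/21) → H(Y|X=1) = 0.7025
  X=2: P(X=2) = 9/35, P(Y|X=2) = (2/9, 7/9) → H(Y|X=2) = 0.7642
H(Y|X) = (1/7)·0.9710 + (3/5)·0.7025 + (9/35)·0.7642 = 0.7567 bits

H(X,Y) = -Σ_{x,y} P(x,y) log₂ P(x,y). Per-cell terms -P(x,y)·log₂P(x,y):
  X=0: 0.2360, 0.3038
  X=1: 0.5060, 0.3576
  X=2: 0.2360, 0.4644
Sum of the 6 terms: H(X,Y) = 2.1038 bits

Chain rule check:
  H(X) + H(Y|X) = 1.3471 + 0.7567 = 2.1038 bits
  H(X,Y) = 2.1038 bits
✓ Chain rule verified.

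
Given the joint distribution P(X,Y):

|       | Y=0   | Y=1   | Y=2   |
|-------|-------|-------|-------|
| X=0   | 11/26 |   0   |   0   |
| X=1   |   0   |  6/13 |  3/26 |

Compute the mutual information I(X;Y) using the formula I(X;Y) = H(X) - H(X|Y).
0.9829 bits

I(X;Y) = H(X) - H(X|Y)

Marginal of X (row sums):
  P(X=0) = 11/26 + 0 + 0 = 11/26
  P(X=1) = 0 + 6/13 + 3/26 = 15/26
H(X) = -[(11/26)·log₂(11/26) + (15/26)·log₂(15/26)]
  = 0.52504 + 0.45782 = 0.9829 bits

Marginal of Y (column sums):
  P(Y=0) = 11/26 + 0 = 11/26
  P(Y=1) = 0 + 6/13 = 6/13
  P(Y=2) = 0 + 3/26 = 3/26
H(X|Y) = Σ_y P(y)·H(X|Y=y):
  Y=0: P(Y=0) = 11/26, P(X|Y=0) = (1, 0) → H(X|Y=0) = 0.00000
  Y=1: P(Y=1) = 6/13, P(X|Y=1) = (0, 1) → H(X|Y=1) = 0.00000
  Y=2: P(Y=2) = 3/26, P(X|Y=2) = (0, 1) → H(X|Y=2) = 0.00000
H(X|Y) = (11/26)·0.00000 + (6/13)·0.00000 + (3/26)·0.00000 = 0.0000 bits

I(X;Y) = H(X) - H(X|Y) = 0.9829 - 0.0000 = 0.9829 bits

Cross-check via I(X;Y) = H(X) + H(Y) - H(X,Y): computing H(Y) from the column sums and H(X,Y) from the 6 cells in the same way gives H(Y) = 1.3994 bits and H(X,Y) = 1.3994 bits, so
I(X;Y) = 0.9829 + 1.3994 - 1.3994 = 0.9829 bits ✓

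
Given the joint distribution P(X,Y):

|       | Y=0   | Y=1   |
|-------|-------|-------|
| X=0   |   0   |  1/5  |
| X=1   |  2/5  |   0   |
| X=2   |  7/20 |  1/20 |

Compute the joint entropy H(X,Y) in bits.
1.7394 bits

H(X,Y) = -Σ_{x,y} P(x,y) log₂ P(x,y). Per-cell terms -P(x,y)·log₂P(x,y):
  X=0: 0.0000, 0.4644
  X=1: 0.5288, 0.0000
  X=2: 0.5301, 0.2161
  (cells with P = 0 contribute 0)
Sum of the 6 terms: H(X,Y) = 1.7394 bits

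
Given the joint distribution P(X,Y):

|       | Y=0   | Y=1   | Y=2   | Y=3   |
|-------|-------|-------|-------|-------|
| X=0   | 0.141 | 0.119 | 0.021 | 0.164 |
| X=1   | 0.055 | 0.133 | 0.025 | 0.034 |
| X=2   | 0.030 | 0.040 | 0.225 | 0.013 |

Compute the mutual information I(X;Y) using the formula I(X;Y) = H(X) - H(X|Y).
0.4009 bits

I(X;Y) = H(X) - H(X|Y)

Marginal of X (row sums):
  P(X=0) = 0.141 + 0.119 + 0.021 + 0.164 = 0.445
  P(X=1) = 0.055 + 0.133 + 0.025 + 0.034 = 0.247
  P(X=2) = 0.030 + 0.040 + 0.225 + 0.013 = 0.308
H(X) = -[0.445·log₂(0.445) + 0.247·log₂(0.247) + 0.308·log₂(0.308)]
  = 0.5198 + 0.4983 + 0.5233 = 1.5414 bits

Marginal of Y (column sums):
  P(Y=0) = 0.141 + 0.055 + 0.030 = 0.226
  P(Y=1) = 0.119 + 0.133 + 0.040 = 0.292
  P(Y=2) = 0.021 + 0.025 + 0.225 = 0.271
  P(Y=3) = 0.164 + 0.034 + 0.013 = 0.211
H(X|Y) = Σ_y P(y)·H(X|Y=y):
  Y=0: P(Y=0) = 0.226, P(X|Y=0) = (141/226, 55/226, 15/113) → H(X|Y=0) = 1.3075
  Y=1: P(Y=1) = 0.292, P(X|Y=1) = (119/292, 133/292, 10/73) → H(X|Y=1) = 1.4374
  Y=2: P(Y=2) = 0.271, P(X|Y=2) = (21/271, 25/271, 225/271) → H(X|Y=2) = 0.8259
  Y=3: P(Y=3) = 0.211, P(X|Y=3) = (164/211, 34/211, 13/211) → H(X|Y=3) = 0.9547
H(X|Y) = 0.226·1.3075 + 0.292·1.4374 + 0.271·0.8259 + 0.211·0.9547 = 1.1405 bits

I(X;Y) = H(X) - H(X|Y) = 1.5414 - 1.1405 = 0.4009 bits

Cross-check via I(X;Y) = H(X) + H(Y) - H(X,Y): computing H(Y) from the column sums and H(X,Y) from the 12 cells in the same way gives H(Y) = 1.9876 bits and H(X,Y) = 3.1281 bits, so
I(X;Y) = 1.5414 + 1.9876 - 3.1281 = 0.4009 bits ✓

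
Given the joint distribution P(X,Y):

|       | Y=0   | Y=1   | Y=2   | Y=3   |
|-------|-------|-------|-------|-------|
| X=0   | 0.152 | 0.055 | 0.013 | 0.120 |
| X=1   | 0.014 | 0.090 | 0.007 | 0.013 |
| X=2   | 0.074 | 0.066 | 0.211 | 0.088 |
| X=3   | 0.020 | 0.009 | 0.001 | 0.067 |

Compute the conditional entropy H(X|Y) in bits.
1.3944 bits

H(X|Y) = H(X,Y) - H(Y)

H(X,Y) = -Σ_{x,y} P(x,y) log₂ P(x,y). Per-cell terms -P(x,y)·log₂P(x,y):
  X=0: 0.4131, 0.2301, 0.0814, 0.3671
  X=1: 0.0862, 0.3127, 0.0501, 0.0814
  X=2: 0.2780, 0.2588, 0.4736, 0.3086
  X=3: 0.1129, 0.0612, 0.0100, 0.2613
Sum of the 16 terms: H(X,Y) = 3.3865 bits

Marginal of Y (column sums):
  P(Y=0) = 0.152 + 0.014 + 0.074 + 0.020 = 0.260
  P(Y=1) = 0.055 + 0.090 + 0.066 + 0.009 = 0.220
  P(Y=2) = 0.013 + 0.007 + 0.211 + 0.001 = 0.232
  P(Y=3) = 0.120 + 0.013 + 0.088 + 0.067 = 0.288
H(Y) = -[0.260·log₂(0.260) + 0.220·log₂(0.220) + 0.232·log₂(0.232) + 0.288·log₂(0.288)]
  = 0.5053 + 0.4806 + 0.4890 + 0.5172 = 1.9921 bits

H(X|Y) = H(X,Y) - H(Y) = 3.3865 - 1.9921 = 1.3944 bits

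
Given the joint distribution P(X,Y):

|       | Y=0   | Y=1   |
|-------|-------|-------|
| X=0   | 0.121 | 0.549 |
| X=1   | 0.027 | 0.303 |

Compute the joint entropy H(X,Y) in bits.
1.5063 bits

H(X,Y) = -Σ_{x,y} P(x,y) log₂ P(x,y). Per-cell terms -P(x,y)·log₂P(x,y):
  X=0: 0.36868, 0.47495
  X=1: 0.14069, 0.52195
Sum of the 4 terms: H(X,Y) = 1.5063 bits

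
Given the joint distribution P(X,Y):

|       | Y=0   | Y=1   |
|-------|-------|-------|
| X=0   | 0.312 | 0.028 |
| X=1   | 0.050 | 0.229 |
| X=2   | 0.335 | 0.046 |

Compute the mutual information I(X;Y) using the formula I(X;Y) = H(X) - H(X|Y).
0.3536 bits

I(X;Y) = H(X) - H(X|Y)

Marginal of X (row sums):
  P(X=0) = 0.312 + 0.028 = 0.340
  P(X=1) = 0.050 + 0.229 = 0.279
  P(X=2) = 0.335 + 0.046 = 0.381
H(X) = -[0.340·log₂(0.340) + 0.279·log₂(0.279) + 0.381·log₂(0.381)]
  = 0.5292 + 0.5138 + 0.5304 = 1.5734 bits

Marginal of Y (column sums):
  P(Y=0) = 0.312 + 0.050 + 0.335 = 0.697
  P(Y=1) = 0.028 + 0.229 + 0.046 = 0.303
H(X|Y) = Σ_y P(y)·H(X|Y=y):
  Y=0: P(Y=0) = 0.697, P(X|Y=0) = (312/697, 50/697, 335/697) → H(X|Y=0) = 1.2998
  Y=1: P(Y=1) = 0.303, P(X|Y=1) = (28/303, 229/303, 46/303) → H(X|Y=1) = 1.0357
H(X|Y) = 0.697·1.2998 + 0.303·1.0357 = 1.2198 bits

I(X;Y) = H(X) - H(X|Y) = 1.5734 - 1.2198 = 0.3536 bits

Cross-check via I(X;Y) = H(X) + H(Y) - H(X,Y): computing H(Y) from the column sums and H(X,Y) from the 6 cells in the same way gives H(Y) = 0.8849 bits and H(X,Y) = 2.1047 bits, so
I(X;Y) = 1.5734 + 0.8849 - 2.1047 = 0.3536 bits ✓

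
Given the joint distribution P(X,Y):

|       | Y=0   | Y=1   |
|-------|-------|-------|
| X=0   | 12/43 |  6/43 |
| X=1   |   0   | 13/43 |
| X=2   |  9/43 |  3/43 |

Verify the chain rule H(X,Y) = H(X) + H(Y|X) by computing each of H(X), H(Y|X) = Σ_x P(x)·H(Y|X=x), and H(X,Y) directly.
H(X) = 1.5615 bits, H(Y|X) = 0.6108 bits, H(X,Y) = 2.1723 bits

Marginal of X (row sums):
  P(X=0) = 12/43 + 6/43 = 18/43
  P(X=1) = 0 + 13/43 = 13/43
  P(X=2) = 9/43 + 3/43 = 12/43
H(X) = -[(18/43)·log₂(18/43) + (13/43)·log₂(13/43) + (12/43)·log₂(12/43)]
  = 0.52591 + 0.52176 + 0.51385 = 1.5615 bits

H(Y|X) = Σ_x P(x)·H(Y|X=x):
  X=0: P(X=0) = 18/43, P(Y|X=0) = (2/3, 1/3) → H(Y|X=0) = 0.91830
  X=1: P(X=1) = 13/43, P(Y|X=1) = (0, 1) → H(Y|X=1) = 0.00000
  X=2: P(X=2) = 12/43, P(Y|X=2) = (3/4, 1/4) → H(Y|X=2) = 0.81128
H(Y|X) = (18/43)·0.91830 + (13/43)·0.00000 + (12/43)·0.81128 = 0.6108 bits

H(X,Y) = -Σ_{x,y} P(x,y) log₂ P(x,y). Per-cell terms -P(x,y)·log₂P(x,y):
  X=0: 0.51385, 0.39646
  X=1: 0.00000, 0.52176
  X=2: 0.47226, 0.26800
  (cells with P = 0 contribute 0)
Sum of the 6 terms: H(X,Y) = 2.1723 bits

Chain rule check:
  H(X) + H(Y|X) = 1.5615 + 0.6108 = 2.1723 bits
  H(X,Y) = 2.1723 bits
✓ Chain rule verified.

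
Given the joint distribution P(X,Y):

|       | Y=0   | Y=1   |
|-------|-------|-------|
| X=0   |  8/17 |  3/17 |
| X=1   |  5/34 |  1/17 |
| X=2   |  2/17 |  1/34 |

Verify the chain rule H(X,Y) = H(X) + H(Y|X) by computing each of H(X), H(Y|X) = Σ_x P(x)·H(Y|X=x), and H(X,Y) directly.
H(X) = 1.2825 bits, H(Y|X) = 0.8309 bits, H(X,Y) = 2.1134 bits

Marginal of X (row sums):
  P(X=0) = 8/17 + 3/17 = 11/17
  P(X=1) = 5/34 + 1/17 = 7/34
  P(X=2) = 2/17 + 1/34 = 5/34
H(X) = -[(11/17)·log₂(11/17) + (7/34)·log₂(7/34) + (5/34)·log₂(5/34)]
  = 0.40637 + 0.46943 + 0.40670 = 1.2825 bits

H(Y|X) = Σ_x P(x)·H(Y|X=x):
  X=0: P(X=0) = 11/17, P(Y|X=0) = (8/11, 3/11) → H(Y|X=0) = 0.84535
  X=1: P(X=1) = 7/34, P(Y|X=1) = (5/7, 2/7) → H(Y|X=1) = 0.86312
  X=2: P(X=2) = 5/34, P(Y|X=2) = (4/5, 1/5) → H(Y|X=2) = 0.72193
H(Y|X) = (11/17)·0.84535 + (7/34)·0.86312 + (5/34)·0.72193 = 0.8309 bits

H(X,Y) = -Σ_{x,y} P(x,y) log₂ P(x,y). Per-cell terms -P(x,y)·log₂P(x,y):
  X=0: 0.51175, 0.44162
  X=1: 0.40670, 0.24044
  X=2: 0.36323, 0.14963
Sum of the 6 terms: H(X,Y) = 2.1134 bits

Chain rule check:
  H(X) + H(Y|X) = 1.2825 + 0.8309 = 2.1134 bits
  H(X,Y) = 2.1134 bits
✓ Chain rule verified.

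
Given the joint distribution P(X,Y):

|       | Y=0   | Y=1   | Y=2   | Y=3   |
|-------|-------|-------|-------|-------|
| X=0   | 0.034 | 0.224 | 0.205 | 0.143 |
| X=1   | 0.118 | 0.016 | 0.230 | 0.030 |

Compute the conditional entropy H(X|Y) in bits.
0.7505 bits

H(X|Y) = H(X,Y) - H(Y)

H(X,Y) = -Σ_{x,y} P(x,y) log₂ P(x,y). Per-cell terms -P(x,y)·log₂P(x,y):
  X=0: 0.16586, 0.48349, 0.46869, 0.40125
  X=1: 0.36381, 0.09545, 0.48767, 0.15177
Sum of the 8 terms: H(X,Y) = 2.6180 bits

Marginal of Y (column sums):
  P(Y=0) = 0.034 + 0.118 = 0.152
  P(Y=1) = 0.224 + 0.016 = 0.240
  P(Y=2) = 0.205 + 0.230 = 0.435
  P(Y=3) = 0.143 + 0.030 = 0.173
H(Y) = -[0.152·log₂(0.152) + 0.240·log₂(0.240) + 0.435·log₂(0.435) + 0.173·log₂(0.173)]
  = 0.41311 + 0.49413 + 0.52240 + 0.43789 = 1.8675 bits

H(X|Y) = H(X,Y) - H(Y) = 2.6180 - 1.8675 = 0.7505 bits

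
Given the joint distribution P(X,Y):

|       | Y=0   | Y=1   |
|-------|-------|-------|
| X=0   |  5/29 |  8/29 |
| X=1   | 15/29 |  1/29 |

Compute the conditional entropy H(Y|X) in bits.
0.6170 bits

H(Y|X) = H(X,Y) - H(X)

H(X,Y) = -Σ_{x,y} P(x,y) log₂ P(x,y). Per-cell terms -P(x,y)·log₂P(x,y):
  X=0: 0.43725, 0.51255
  X=1: 0.49194, 0.16752
Sum of the 4 terms: H(X,Y) = 1.6093 bits

Marginal of X (row sums):
  P(X=0) = 5/29 + 8/29 = 13/29
  P(X=1) = 15/29 + 1/29 = 16/29
H(X) = -[(13/29)·log₂(13/29) + (16/29)·log₂(16/29)]
  = 0.51890 + 0.47337 = 0.9923 bits

H(Y|X) = H(X,Y) - H(X) = 1.6093 - 0.9923 = 0.6170 bits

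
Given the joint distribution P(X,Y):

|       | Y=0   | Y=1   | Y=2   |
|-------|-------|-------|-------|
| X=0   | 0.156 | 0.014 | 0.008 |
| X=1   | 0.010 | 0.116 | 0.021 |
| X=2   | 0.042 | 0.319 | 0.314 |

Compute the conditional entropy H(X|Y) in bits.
0.8274 bits

H(X|Y) = H(X,Y) - H(Y)

H(X,Y) = -Σ_{x,y} P(x,y) log₂ P(x,y). Per-cell terms -P(x,y)·log₂P(x,y):
  X=0: 0.4181396, 0.0862180, 0.0557263
  X=1: 0.0664386, 0.3605052, 0.1170428
  X=2: 0.1920856, 0.5258306, 0.5247454
Sum of the 9 terms: H(X,Y) = 2.346732 bits

Marginal of Y (column sums):
  P(Y=0) = 0.156 + 0.010 + 0.042 = 0.208
  P(Y=1) = 0.014 + 0.116 + 0.319 = 0.449
  P(Y=2) = 0.008 + 0.021 + 0.314 = 0.343
H(Y) = -[0.208·log₂(0.208) + 0.449·log₂(0.449) + 0.343·log₂(0.343)]
  = 0.4711917 + 0.5186905 + 0.5294958 = 1.519378 bits

H(X|Y) = H(X,Y) - H(Y) = 2.346732 - 1.519378 = 0.8274 bits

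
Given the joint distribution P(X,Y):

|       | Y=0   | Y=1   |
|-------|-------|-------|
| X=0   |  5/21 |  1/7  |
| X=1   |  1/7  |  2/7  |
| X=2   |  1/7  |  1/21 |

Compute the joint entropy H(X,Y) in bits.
2.4216 bits

H(X,Y) = -Σ_{x,y} P(x,y) log₂ P(x,y). Per-cell terms -P(x,y)·log₂P(x,y):
  X=0: 0.492950, 0.401051
  X=1: 0.401051, 0.516387
  X=2: 0.401051, 0.209158
Sum of the 6 terms: H(X,Y) = 2.4216 bits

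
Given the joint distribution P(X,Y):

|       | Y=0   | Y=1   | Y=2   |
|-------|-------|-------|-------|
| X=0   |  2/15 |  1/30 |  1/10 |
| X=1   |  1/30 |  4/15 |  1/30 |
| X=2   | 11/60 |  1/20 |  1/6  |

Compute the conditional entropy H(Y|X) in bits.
1.2490 bits

H(Y|X) = H(X,Y) - H(X)

H(X,Y) = -Σ_{x,y} P(x,y) log₂ P(x,y). Per-cell terms -P(x,y)·log₂P(x,y):
  X=0: 0.38759, 0.16356, 0.33219
  X=1: 0.16356, 0.50850, 0.16356
  X=2: 0.44870, 0.21610, 0.43083
Sum of the 9 terms: H(X,Y) = 2.8146 bits

Marginal of X (row sums):
  P(X=0) = 2/15 + 1/30 + 1/10 = 4/15
  P(X=1) = 1/30 + 4/15 + 1/30 = 1/3
  P(X=2) = 11/60 + 1/20 + 1/6 = 2/5
H(X) = -[(4/15)·log₂(4/15) + (1/3)·log₂(1/3) + (2/5)·log₂(2/5)]
  = 0.50850 + 0.52832 + 0.52877 = 1.5656 bits

H(Y|X) = H(X,Y) - H(X) = 2.8146 - 1.5656 = 1.2490 bits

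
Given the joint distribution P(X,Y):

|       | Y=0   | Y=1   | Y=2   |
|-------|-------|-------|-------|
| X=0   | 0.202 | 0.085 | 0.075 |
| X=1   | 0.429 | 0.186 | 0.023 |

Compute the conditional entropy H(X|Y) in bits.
0.8910 bits

H(X|Y) = H(X,Y) - H(Y)

H(X,Y) = -Σ_{x,y} P(x,y) log₂ P(x,y). Per-cell terms -P(x,y)·log₂P(x,y):
  X=0: 0.466130, 0.302293, 0.280272
  X=1: 0.523788, 0.451352, 0.125171
Sum of the 6 terms: H(X,Y) = 2.14901 bits

Marginal of Y (column sums):
  P(Y=0) = 0.202 + 0.429 = 0.631
  P(Y=1) = 0.085 + 0.186 = 0.271
  P(Y=2) = 0.075 + 0.023 = 0.098
H(Y) = -[0.631·log₂(0.631) + 0.271·log₂(0.271) + 0.098·log₂(0.098)]
  = 0.419166 + 0.510465 + 0.328405 = 1.25804 bits

H(X|Y) = H(X,Y) - H(Y) = 2.14901 - 1.25804 = 0.8910 bits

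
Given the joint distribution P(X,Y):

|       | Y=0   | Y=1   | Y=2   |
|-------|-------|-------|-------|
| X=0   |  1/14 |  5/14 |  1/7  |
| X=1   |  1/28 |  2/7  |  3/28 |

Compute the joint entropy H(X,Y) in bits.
2.2368 bits

H(X,Y) = -Σ_{x,y} P(x,y) log₂ P(x,y). Per-cell terms -P(x,y)·log₂P(x,y):
  X=0: 0.271954, 0.530510, 0.401051
  X=1: 0.171691, 0.516387, 0.345256
Sum of the 6 terms: H(X,Y) = 2.2368 bits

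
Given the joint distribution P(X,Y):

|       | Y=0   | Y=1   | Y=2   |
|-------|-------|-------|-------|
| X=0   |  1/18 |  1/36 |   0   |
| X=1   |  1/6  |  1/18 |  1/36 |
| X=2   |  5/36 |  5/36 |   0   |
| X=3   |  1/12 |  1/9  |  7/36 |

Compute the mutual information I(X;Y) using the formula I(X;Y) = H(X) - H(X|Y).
0.2896 bits

I(X;Y) = H(X) - H(X|Y)

Marginal of X (row sums):
  P(X=0) = 1/18 + 1/36 + 0 = 1/12
  P(X=1) = 1/6 + 1/18 + 1/36 = 1/4
  P(X=2) = 5/36 + 5/36 + 0 = 5/18
  P(X=3) = 1/12 + 1/9 + 7/36 = 7/18
H(X) = -[(1/12)·log₂(1/12) + (1/4)·log₂(1/4) + (5/18)·log₂(5/18) + (7/18)·log₂(7/18)]
  = 0.29875 + 0.50000 + 0.51333 + 0.52989 = 1.84197 bits

Marginal of Y (column sums):
  P(Y=0) = 1/18 + 1/6 + 5/36 + 1/12 = 4/9
  P(Y=1) = 1/36 + 1/18 + 5/36 + 1/9 = 1/3
  P(Y=2) = 0 + 1/36 + 0 + 7/36 = 2/9
H(X|Y) = Σ_y P(y)·H(X|Y=y):
  Y=0: P(Y=0) = 4/9, P(X|Y=0) = (1/8, 3/8, 5/16, 3/16) → H(X|Y=0) = 1.88286
  Y=1: P(Y=1) = 1/3, P(X|Y=1) = (1/12, 1/6, 5/12, 1/3) → H(X|Y=1) = 1.78416
  Y=2: P(Y=2) = 2/9, P(X|Y=2) = (0, 1/8, 0, 7/8) → H(X|Y=2) = 0.54356
H(X|Y) = (4/9)·1.88286 + (1/3)·1.78416 + (2/9)·0.54356 = 1.55234 bits

I(X;Y) = H(X) - H(X|Y) = 1.84197 - 1.55234 = 0.2896 bits

Cross-check via I(X;Y) = H(X) + H(Y) - H(X,Y): computing H(Y) from the column sums and H(X,Y) from the 12 cells in the same way gives H(Y) = 1.53049 bits and H(X,Y) = 3.08283 bits, so
I(X;Y) = 1.84197 + 1.53049 - 3.08283 = 0.2896 bits ✓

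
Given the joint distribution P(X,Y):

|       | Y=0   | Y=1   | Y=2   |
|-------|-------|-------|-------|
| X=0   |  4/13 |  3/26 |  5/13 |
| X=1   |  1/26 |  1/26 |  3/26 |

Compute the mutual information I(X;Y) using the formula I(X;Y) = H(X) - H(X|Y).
0.0176 bits

I(X;Y) = H(X) - H(X|Y)

Marginal of X (row sums):
  P(X=0) = 4/13 + 3/26 + 5/13 = 21/26
  P(X=1) = 1/26 + 1/26 + 3/26 = 5/26
H(X) = -[(21/26)·log₂(21/26) + (5/26)·log₂(5/26)]
  = 0.2489 + 0.4574 = 0.7063 bits

Marginal of Y (column sums):
  P(Y=0) = 4/13 + 1/26 = 9/26
  P(Y=1) = 3/26 + 1/26 = 2/13
  P(Y=2) = 5/13 + 3/26 = 1/2
H(X|Y) = Σ_y P(y)·H(X|Y=y):
  Y=0: P(Y=0) = 9/26, P(X|Y=0) = (8/9, 1/9) → H(X|Y=0) = 0.5033
  Y=1: P(Y=1) = 2/13, P(X|Y=1) = (3/4, 1/4) → H(X|Y=1) = 0.8113
  Y=2: P(Y=2) = 1/2, P(X|Y=2) = (10/13, 3/13) → H(X|Y=2) = 0.7793
H(X|Y) = (9/26)·0.5033 + (2/13)·0.8113 + (1/2)·0.7793 = 0.6887 bits

I(X;Y) = H(X) - H(X|Y) = 0.7063 - 0.6887 = 0.0176 bits

Cross-check via I(X;Y) = H(X) + H(Y) - H(X,Y): computing H(Y) from the column sums and H(X,Y) from the 6 cells in the same way gives H(Y) = 1.4452 bits and H(X,Y) = 2.1339 bits, so
I(X;Y) = 0.7063 + 1.4452 - 2.1339 = 0.0176 bits ✓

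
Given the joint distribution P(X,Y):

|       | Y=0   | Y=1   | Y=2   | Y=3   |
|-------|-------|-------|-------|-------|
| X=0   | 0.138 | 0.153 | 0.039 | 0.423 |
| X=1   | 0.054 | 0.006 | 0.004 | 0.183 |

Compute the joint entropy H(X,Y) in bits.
2.2682 bits

H(X,Y) = -Σ_{x,y} P(x,y) log₂ P(x,y). Per-cell terms -P(x,y)·log₂P(x,y):
  X=0: 0.39430, 0.41438, 0.18253, 0.52506
  X=1: 0.22739, 0.04428, 0.03186, 0.44837
Sum of the 8 terms: H(X,Y) = 2.2682 bits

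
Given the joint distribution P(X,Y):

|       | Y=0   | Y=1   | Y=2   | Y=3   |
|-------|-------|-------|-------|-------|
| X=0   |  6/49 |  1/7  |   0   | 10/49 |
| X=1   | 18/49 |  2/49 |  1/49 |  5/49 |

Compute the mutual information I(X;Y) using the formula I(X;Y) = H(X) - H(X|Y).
0.1785 bits

I(X;Y) = H(X) - H(X|Y)

Marginal of X (row sums):
  P(X=0) = 6/49 + 1/7 + 0 + 10/49 = 23/49
  P(X=1) = 18/49 + 2/49 + 1/49 + 5/49 = 26/49
H(X) = -[(23/49)·log₂(23/49) + (26/49)·log₂(26/49)]
  = 0.5122 + 0.4851 = 0.9973 bits

Marginal of Y (column sums):
  P(Y=0) = 6/49 + 18/49 = 24/49
  P(Y=1) = 1/7 + 2/49 = 9/49
  P(Y=2) = 0 + 1/49 = 1/49
  P(Y=3) = 10/49 + 5/49 = 15/49
H(X|Y) = Σ_y P(y)·H(X|Y=y):
  Y=0: P(Y=0) = 24/49, P(X|Y=0) = (1/4, 3/4) → H(X|Y=0) = 0.8113
  Y=1: P(Y=1) = 9/49, P(X|Y=1) = (7/9, 2/9) → H(X|Y=1) = 0.7642
  Y=2: P(Y=2) = 1/49, P(X|Y=2) = (0, 1) → H(X|Y=2) = 0.0000
  Y=3: P(Y=3) = 15/49, P(X|Y=3) = (2/3, 1/3) → H(X|Y=3) = 0.9183
H(X|Y) = (24/49)·0.8113 + (9/49)·0.7642 + (1/49)·0.0000 + (15/49)·0.9183 = 0.8188 bits

I(X;Y) = H(X) - H(X|Y) = 0.9973 - 0.8188 = 0.1785 bits

Cross-check via I(X;Y) = H(X) + H(Y) - H(X,Y): computing H(Y) from the column sums and H(X,Y) from the 8 cells in the same way gives H(Y) = 1.5908 bits and H(X,Y) = 2.4096 bits, so
I(X;Y) = 0.9973 + 1.5908 - 2.4096 = 0.1785 bits ✓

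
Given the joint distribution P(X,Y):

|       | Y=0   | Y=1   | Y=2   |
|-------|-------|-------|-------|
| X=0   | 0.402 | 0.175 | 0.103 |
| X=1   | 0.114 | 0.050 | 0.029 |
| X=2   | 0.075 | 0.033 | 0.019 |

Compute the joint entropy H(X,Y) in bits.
2.5790 bits

H(X,Y) = -Σ_{x,y} P(x,y) log₂ P(x,y). Per-cell terms -P(x,y)·log₂P(x,y):
  X=0: 0.5285, 0.4401, 0.3378
  X=1: 0.3571, 0.2161, 0.1481
  X=2: 0.2803, 0.1624, 0.1086
Sum of the 9 terms: H(X,Y) = 2.5790 bits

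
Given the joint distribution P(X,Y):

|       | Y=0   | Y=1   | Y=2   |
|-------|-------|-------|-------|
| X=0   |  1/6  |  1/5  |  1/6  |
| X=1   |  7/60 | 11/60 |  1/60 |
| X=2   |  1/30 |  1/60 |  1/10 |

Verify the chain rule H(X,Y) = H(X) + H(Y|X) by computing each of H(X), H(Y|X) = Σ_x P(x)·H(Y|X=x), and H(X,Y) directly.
H(X) = 1.4196 bits, H(Y|X) = 1.4094 bits, H(X,Y) = 2.8290 bits

Marginal of X (row sums):
  P(X=0) = 1/6 + 1/5 + 1/6 = 8/15
  P(X=1) = 7/60 + 11/60 + 1/60 = 19/60
  P(X=2) = 1/30 + 1/60 + 1/10 = 3/20
H(X) = -[(8/15)·log₂(8/15) + (19/60)·log₂(19/60) + (3/20)·log₂(3/20)]
  = 0.483675 + 0.525338 + 0.410545 = 1.4196 bits

H(Y|X) = Σ_x P(x)·H(Y|X=x):
  X=0: P(X=0) = 8/15, P(Y|X=0) = (5/16, 3/8, 5/16) → H(Y|X=0) = 1.579434
  X=1: P(X=1) = 19/60, P(Y|X=1) = (7/19, 11/19, 1/19) → H(Y|X=1) = 1.210810
  X=2: P(X=2) = 3/20, P(Y|X=2) = (2/9, 1/9, 2/3) → H(Y|X=2) = 1.224394
H(Y|X) = (8/15)·1.579434 + (19/60)·1.210810 + (3/20)·1.224394 = 1.4094 bits

H(X,Y) = -Σ_{x,y} P(x,y) log₂ P(x,y). Per-cell terms -P(x,y)·log₂P(x,y):
  X=0: 0.430827, 0.464386, 0.430827
  X=1: 0.361612, 0.448701, 0.098448
  X=2: 0.163563, 0.098448, 0.332193
Sum of the 9 terms: H(X,Y) = 2.8290 bits

Chain rule check:
  H(X) + H(Y|X) = 1.4196 + 1.4094 = 2.8290 bits
  H(X,Y) = 2.8290 bits
✓ Chain rule verified.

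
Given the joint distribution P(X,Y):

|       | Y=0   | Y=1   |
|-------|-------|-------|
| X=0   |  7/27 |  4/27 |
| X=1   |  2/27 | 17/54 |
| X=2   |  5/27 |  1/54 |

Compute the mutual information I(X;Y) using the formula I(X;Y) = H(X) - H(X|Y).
0.2510 bits

I(X;Y) = H(X) - H(X|Y)

Marginal of X (row sums):
  P(X=0) = 7/27 + 4/27 = 11/27
  P(X=1) = 2/27 + 17/54 = 7/18
  P(X=2) = 5/27 + 1/54 = 11/54
H(X) = -[(11/27)·log₂(11/27) + (7/18)·log₂(7/18) + (11/54)·log₂(11/54)]
  = 0.52778 + 0.52989 + 0.46759 = 1.52526 bits

Marginal of Y (column sums):
  P(Y=0) = 7/27 + 2/27 + 5/27 = 14/27
  P(Y=1) = 4/27 + 17/54 + 1/54 = 13/27
H(X|Y) = Σ_y P(y)·H(X|Y=y):
  Y=0: P(Y=0) = 14/27, P(X|Y=0) = (1/2, 1/7, 5/14) → H(X|Y=0) = 1.43156
  Y=1: P(Y=1) = 13/27, P(X|Y=1) = (4/13, 17/26, 1/26) → H(X|Y=1) = 1.10479
H(X|Y) = (14/27)·1.43156 + (13/27)·1.10479 = 1.27423 bits

I(X;Y) = H(X) - H(X|Y) = 1.52526 - 1.27423 = 0.2510 bits

Cross-check via I(X;Y) = H(X) + H(Y) - H(X,Y): computing H(Y) from the column sums and H(X,Y) from the 6 cells in the same way gives H(Y) = 0.99901 bits and H(X,Y) = 2.27324 bits, so
I(X;Y) = 1.52526 + 0.99901 - 2.27324 = 0.2510 bits ✓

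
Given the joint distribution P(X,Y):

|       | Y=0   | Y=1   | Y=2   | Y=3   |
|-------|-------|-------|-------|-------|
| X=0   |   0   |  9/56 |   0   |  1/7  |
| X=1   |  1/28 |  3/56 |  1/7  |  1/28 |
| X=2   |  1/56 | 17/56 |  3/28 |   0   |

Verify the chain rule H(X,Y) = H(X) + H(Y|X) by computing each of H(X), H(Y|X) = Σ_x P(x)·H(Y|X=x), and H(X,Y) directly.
H(X) = 1.5550 bits, H(Y|X) = 1.2116 bits, H(X,Y) = 2.7666 bits

Marginal of X (row sums):
  P(X=0) = 0 + 9/56 + 0 + 1/7 = 17/56
  P(X=1) = 1/28 + 3/56 + 1/7 + 1/28 = 15/56
  P(X=2) = 1/56 + 17/56 + 3/28 + 0 = 3/7
H(X) = -[(17/56)·log₂(17/56) + (15/56)·log₂(15/56) + (3/7)·log₂(3/7)]
  = 0.52211 + 0.50905 + 0.52388 = 1.5550 bits

H(Y|X) = Σ_x P(x)·H(Y|X=x):
  X=0: P(X=0) = 17/56, P(Y|X=0) = (0, 9/17, 0, 8/17) → H(Y|X=0) = 0.99750
  X=1: P(X=1) = 15/56, P(Y|X=1) = (2/15, 1/5, 8/15, 2/15) → H(Y|X=1) = 1.72323
  X=2: P(X=2) = 3/7, P(Y|X=2) = (1/24, 17/24, 1/4, 0) → H(Y|X=2) = 1.04344
H(Y|X) = (17/56)·0.99750 + (15/56)·1.72323 + (3/7)·1.04344 = 1.2116 bits

H(X,Y) = -Σ_{x,y} P(x,y) log₂ P(x,y). Per-cell terms -P(x,y)·log₂P(x,y):
  X=0: 0.00000, 0.42387, 0.00000, 0.40105
  X=1: 0.17169, 0.22620, 0.40105, 0.17169
  X=2: 0.10370, 0.52211, 0.34526, 0.00000
  (cells with P = 0 contribute 0)
Sum of the 12 terms: H(X,Y) = 2.7666 bits

Chain rule check:
  H(X) + H(Y|X) = 1.5550 + 1.2116 = 2.7666 bits
  H(X,Y) = 2.7666 bits
✓ Chain rule verified.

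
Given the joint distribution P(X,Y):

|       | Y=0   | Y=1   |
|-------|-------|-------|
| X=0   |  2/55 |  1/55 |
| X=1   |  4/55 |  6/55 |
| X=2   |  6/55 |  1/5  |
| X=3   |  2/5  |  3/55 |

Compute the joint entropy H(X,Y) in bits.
2.4734 bits

H(X,Y) = -Σ_{x,y} P(x,y) log₂ P(x,y). Per-cell terms -P(x,y)·log₂P(x,y):
  X=0: 0.173868, 0.105116
  X=1: 0.275008, 0.348698
  X=2: 0.348698, 0.464386
  X=3: 0.528771, 0.228894
Sum of the 8 terms: H(X,Y) = 2.4734 bits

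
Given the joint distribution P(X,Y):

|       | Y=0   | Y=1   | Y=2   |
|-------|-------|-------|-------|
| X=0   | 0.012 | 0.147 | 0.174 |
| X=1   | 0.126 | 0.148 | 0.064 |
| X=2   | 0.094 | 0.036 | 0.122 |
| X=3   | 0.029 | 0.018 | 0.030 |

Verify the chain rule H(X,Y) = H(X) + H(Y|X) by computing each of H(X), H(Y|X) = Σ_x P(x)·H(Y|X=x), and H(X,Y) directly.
H(X) = 1.8431 bits, H(Y|X) = 1.3851 bits, H(X,Y) = 3.2283 bits

Marginal of X (row sums):
  P(X=0) = 0.012 + 0.147 + 0.174 = 0.333
  P(X=1) = 0.126 + 0.148 + 0.064 = 0.338
  P(X=2) = 0.094 + 0.036 + 0.122 = 0.252
  P(X=3) = 0.029 + 0.018 + 0.030 = 0.077
H(X) = -[0.333·log₂(0.333) + 0.338·log₂(0.338) + 0.252·log₂(0.252) + 0.077·log₂(0.077)]
  = 0.52827 + 0.52894 + 0.50110 + 0.28482 = 1.8431 bits

H(Y|X) = Σ_x P(x)·H(Y|X=x):
  X=0: P(X=0) = 0.333, P(Y|X=0) = (4/111, 49/111, 58/111) → H(Y|X=0) = 1.18285
  X=1: P(X=1) = 0.338, P(Y|X=1) = (63/169, 74/169, 32/169) → H(Y|X=1) = 1.50698
  X=2: P(X=2) = 0.252, P(Y|X=2) = (47/126, 1/7, 61/126) → H(Y|X=2) = 1.43840
  X=3: P(X=3) = 0.077, P(Y|X=3) = (29/77, 18/77, 30/77) → H(Y|X=3) = 1.55059
H(Y|X) = 0.333·1.18285 + 0.338·1.50698 + 0.252·1.43840 + 0.077·1.55059 = 1.3851 bits

H(X,Y) = -Σ_{x,y} P(x,y) log₂ P(x,y). Per-cell terms -P(x,y)·log₂P(x,y):
  X=0: 0.07657, 0.40662, 0.43897
  X=1: 0.37655, 0.40794, 0.25381
  X=2: 0.32065, 0.17265, 0.37028
  X=3: 0.14813, 0.10433, 0.15177
Sum of the 12 terms: H(X,Y) = 3.2283 bits

Chain rule check:
  H(X) + H(Y|X) = 1.8431 + 1.3851 = 3.2282 bits
  H(X,Y) = 3.2283 bits
✓ Chain rule verified (Δ = 0.0001 is 4-dp rounding noise: each of the three values was rounded independently).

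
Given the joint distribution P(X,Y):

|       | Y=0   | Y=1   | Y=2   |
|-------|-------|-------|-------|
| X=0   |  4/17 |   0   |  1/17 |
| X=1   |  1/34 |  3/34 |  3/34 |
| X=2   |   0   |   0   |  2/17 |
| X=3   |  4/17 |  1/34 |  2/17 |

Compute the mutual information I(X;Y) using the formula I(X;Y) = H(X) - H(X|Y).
0.4092 bits

I(X;Y) = H(X) - H(X|Y)

Marginal of X (row sums):
  P(X=0) = 4/17 + 0 + 1/17 = 5/17
  P(X=1) = 1/34 + 3/34 + 3/34 = 7/34
  P(X=2) = 0 + 0 + 2/17 = 2/17
  P(X=3) = 4/17 + 1/34 + 2/17 = 13/34
H(X) = -[(5/17)·log₂(5/17) + (7/34)·log₂(7/34) + (2/17)·log₂(2/17) + (13/34)·log₂(13/34)]
  = 0.519275 + 0.469434 + 0.363231 + 0.530332 = 1.882272 bits

Marginal of Y (column sums):
  P(Y=0) = 4/17 + 1/34 + 0 + 4/17 = 1/2
  P(Y=1) = 0 + 3/34 + 0 + 1/34 = 2/17
  P(Y=2) = 1/17 + 3/34 + 2/17 + 2/17 = 13/34
H(X|Y) = Σ_y P(y)·H(X|Y=y):
  Y=0: P(Y=0) = 1/2, P(X|Y=0) = (8/17, 1/17, 0, 8/17) → H(X|Y=0) = 1.263933
  Y=1: P(Y=1) = 2/17, P(X|Y=1) = (0, 3/4, 0, 1/4) → H(X|Y=1) = 0.811278
  Y=2: P(Y=2) = 13/34, P(X|Y=2) = (2/13, 3/13, 4/13, 4/13) → H(X|Y=2) = 1.950064
H(X|Y) = (1/2)·1.263933 + (2/17)·0.811278 + (13/34)·1.950064 = 1.473024 bits

I(X;Y) = H(X) - H(X|Y) = 1.882272 - 1.473024 = 0.4092 bits

Cross-check via I(X;Y) = H(X) + H(Y) - H(X,Y): computing H(Y) from the column sums and H(X,Y) from the 12 cells in the same way gives H(Y) = 1.393563 bits and H(X,Y) = 2.866587 bits, so
I(X;Y) = 1.882272 + 1.393563 - 2.866587 = 0.4092 bits ✓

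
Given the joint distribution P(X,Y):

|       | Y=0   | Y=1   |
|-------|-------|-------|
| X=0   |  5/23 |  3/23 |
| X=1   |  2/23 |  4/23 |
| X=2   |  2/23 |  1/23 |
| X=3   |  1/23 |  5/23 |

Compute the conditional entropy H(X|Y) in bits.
1.7979 bits

H(X|Y) = H(X,Y) - H(Y)

H(X,Y) = -Σ_{x,y} P(x,y) log₂ P(x,y). Per-cell terms -P(x,y)·log₂P(x,y):
  X=0: 0.47862, 0.38330
  X=1: 0.30640, 0.43888
  X=2: 0.30640, 0.19668
  X=3: 0.19668, 0.47862
Sum of the 8 terms: H(X,Y) = 2.7856 bits

Marginal of Y (column sums):
  P(Y=0) = 5/23 + 2/23 + 2/23 + 1/23 = 10/23
  P(Y=1) = 3/23 + 4/23 + 1/23 + 5/23 = 13/23
H(Y) = -[(10/23)·log₂(10/23) + (13/23)·log₂(13/23)]
  = 0.52245 + 0.46524 = 0.9877 bits

H(X|Y) = H(X,Y) - H(Y) = 2.7856 - 0.9877 = 1.7979 bits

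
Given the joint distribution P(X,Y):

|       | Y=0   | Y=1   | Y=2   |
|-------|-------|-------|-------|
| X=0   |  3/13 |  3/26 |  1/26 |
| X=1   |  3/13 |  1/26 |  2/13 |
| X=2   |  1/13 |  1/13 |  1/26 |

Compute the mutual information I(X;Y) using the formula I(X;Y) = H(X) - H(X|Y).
0.1069 bits

I(X;Y) = H(X) - H(X|Y)

Marginal of X (row sums):
  P(X=0) = 3/13 + 3/26 + 1/26 = 5/13
  P(X=1) = 3/13 + 1/26 + 2/13 = 11/26
  P(X=2) = 1/13 + 1/13 + 1/26 = 5/26
H(X) = -[(5/13)·log₂(5/13) + (11/26)·log₂(11/26) + (5/26)·log₂(5/26)]
  = 0.5302 + 0.5250 + 0.4574 = 1.5126 bits

Marginal of Y (column sums):
  P(Y=0) = 3/13 + 3/13 + 1/13 = 7/13
  P(Y=1) = 3/26 + 1/26 + 1/13 = 3/13
  P(Y=2) = 1/26 + 2/13 + 1/26 = 3/13
H(X|Y) = Σ_y P(y)·H(X|Y=y):
  Y=0: P(Y=0) = 7/13, P(X|Y=0) = (3/7, 3/7, 1/7) → H(X|Y=0) = 1.4488
  Y=1: P(Y=1) = 3/13, P(X|Y=1) = (1/2, 1/6, 1/3) → H(X|Y=1) = 1.4591
  Y=2: P(Y=2) = 3/13, P(X|Y=2) = (1/6, 2/3, 1/6) → H(X|Y=2) = 1.2516
H(X|Y) = (7/13)·1.4488 + (3/13)·1.4591 + (3/13)·1.2516 = 1.4057 bits

I(X;Y) = H(X) - H(X|Y) = 1.5126 - 1.4057 = 0.1069 bits

Cross-check via I(X;Y) = H(X) + H(Y) - H(X,Y): computing H(Y) from the column sums and H(X,Y) from the 9 cells in the same way gives H(Y) = 1.4573 bits and H(X,Y) = 2.8630 bits, so
I(X;Y) = 1.5126 + 1.4573 - 2.8630 = 0.1069 bits ✓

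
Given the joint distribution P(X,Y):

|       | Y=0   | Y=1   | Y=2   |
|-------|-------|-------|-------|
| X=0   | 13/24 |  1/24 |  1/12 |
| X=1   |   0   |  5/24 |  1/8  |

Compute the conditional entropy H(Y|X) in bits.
0.8971 bits

H(Y|X) = H(X,Y) - H(X)

H(X,Y) = -Σ_{x,y} P(x,y) log₂ P(x,y). Per-cell terms -P(x,y)·log₂P(x,y):
  X=0: 0.47912, 0.19104, 0.29875
  X=1: 0.00000, 0.47147, 0.37500
  (cells with P = 0 contribute 0)
Sum of the 6 terms: H(X,Y) = 1.8154 bits

Marginal of X (row sums):
  P(X=0) = 13/24 + 1/24 + 1/12 = 2/3
  P(X=1) = 0 + 5/24 + 1/8 = 1/3
H(X) = -[(2/3)·log₂(2/3) + (1/3)·log₂(1/3)]
  = 0.38998 + 0.52832 = 0.9183 bits

H(Y|X) = H(X,Y) - H(X) = 1.8154 - 0.9183 = 0.8971 bits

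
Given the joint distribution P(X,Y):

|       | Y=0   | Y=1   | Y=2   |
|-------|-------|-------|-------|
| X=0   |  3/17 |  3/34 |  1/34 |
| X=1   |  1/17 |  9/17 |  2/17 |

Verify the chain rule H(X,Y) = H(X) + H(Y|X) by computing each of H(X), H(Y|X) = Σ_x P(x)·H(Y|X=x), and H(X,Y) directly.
H(X) = 0.8740 bits, H(Y|X) = 1.1157 bits, H(X,Y) = 1.9897 bits

Marginal of X (row sums):
  P(X=0) = 3/17 + 3/34 + 1/34 = 5/17
  P(X=1) = 1/17 + 9/17 + 2/17 = 12/17
H(X) = -[(5/17)·log₂(5/17) + (12/17)·log₂(12/17)]
  = 0.51927 + 0.35471 = 0.8740 bits

H(Y|X) = Σ_x P(x)·H(Y|X=x):
  X=0: P(X=0) = 5/17, P(Y|X=0) = (3/5, 3/10, 1/10) → H(Y|X=0) = 1.29546
  X=1: P(X=1) = 12/17, P(Y|X=1) = (1/12, 3/4, 1/6) → H(Y|X=1) = 1.04085
H(Y|X) = (5/17)·1.29546 + (12/17)·1.04085 = 1.1157 bits

H(X,Y) = -Σ_{x,y} P(x,y) log₂ P(x,y). Per-cell terms -P(x,y)·log₂P(x,y):
  X=0: 0.44162, 0.30904, 0.14963
  X=1: 0.24044, 0.48576, 0.36323
Sum of the 6 terms: H(X,Y) = 1.9897 bits

Chain rule check:
  H(X) + H(Y|X) = 0.8740 + 1.1157 = 1.9897 bits
  H(X,Y) = 1.9897 bits
✓ Chain rule verified.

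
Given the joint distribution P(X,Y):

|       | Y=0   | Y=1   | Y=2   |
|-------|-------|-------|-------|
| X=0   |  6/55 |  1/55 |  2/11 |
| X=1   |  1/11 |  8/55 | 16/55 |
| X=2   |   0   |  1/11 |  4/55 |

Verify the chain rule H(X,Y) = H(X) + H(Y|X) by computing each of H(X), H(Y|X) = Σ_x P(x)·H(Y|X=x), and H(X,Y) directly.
H(X) = 1.4378 bits, H(Y|X) = 1.2900 bits, H(X,Y) = 2.7278 bits

Marginal of X (row sums):
  P(X=0) = 6/55 + 1/55 + 2/11 = 17/55
  P(X=1) = 1/11 + 8/55 + 16/55 = 29/55
  P(X=2) = 0 + 1/11 + 4/55 = 9/55
H(X) = -[(17/55)·log₂(17/55) + (29/55)·log₂(29/55) + (9/55)·log₂(9/55)]
  = 0.5236 + 0.4869 + 0.4273 = 1.4378 bits

H(Y|X) = Σ_x P(x)·H(Y|X=x):
  X=0: P(X=0) = 17/55, P(Y|X=0) = (6/17, 1/17, 10/17) → H(Y|X=0) = 1.2210
  X=1: P(X=1) = 29/55, P(Y|X=1) = (5/29, 8/29, 16/29) → H(Y|X=1) = 1.4232
  X=2: P(X=2) = 9/55, P(Y|X=2) = (0, 5/9, 4/9) → H(Y|X=2) = 0.9911
H(Y|X) = (17/55)·1.2210 + (29/55)·1.4232 + (9/55)·0.9911 = 1.2900 bits

H(X,Y) = -Σ_{x,y} P(x,y) log₂ P(x,y). Per-cell terms -P(x,y)·log₂P(x,y):
  X=0: 0.3487, 0.1051, 0.4472
  X=1: 0.3145, 0.4046, 0.5182
  X=2: 0.0000, 0.3145, 0.2750
  (cells with P = 0 contribute 0)
Sum of the 9 terms: H(X,Y) = 2.7278 bits

Chain rule check:
  H(X) + H(Y|X) = 1.4378 + 1.2900 = 2.7278 bits
  H(X,Y) = 2.7278 bits
✓ Chain rule verified.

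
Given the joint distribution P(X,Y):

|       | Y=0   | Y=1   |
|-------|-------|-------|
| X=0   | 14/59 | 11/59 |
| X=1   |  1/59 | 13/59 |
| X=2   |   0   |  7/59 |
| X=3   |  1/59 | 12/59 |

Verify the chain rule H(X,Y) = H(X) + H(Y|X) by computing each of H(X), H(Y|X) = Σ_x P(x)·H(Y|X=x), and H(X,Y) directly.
H(X) = 1.8630 bits, H(Y|X) = 0.5936 bits, H(X,Y) = 2.4567 bits

Marginal of X (row sums):
  P(X=0) = 14/59 + 11/59 = 25/59
  P(X=1) = 1/59 + 13/59 = 14/59
  P(X=2) = 0 + 7/59 = 7/59
  P(X=3) = 1/59 + 12/59 = 13/59
H(X) = -[(25/59)·log₂(25/59) + (14/59)·log₂(14/59) + (7/59)·log₂(7/59) + (13/59)·log₂(13/59)]
  = 0.524910 + 0.492441 + 0.364865 + 0.480824 = 1.8630 bits

H(Y|X) = Σ_x P(x)·H(Y|X=x):
  X=0: P(X=0) = 25/59, P(Y|X=0) = (14/25, 11/25) → H(Y|X=0) = 0.989588
  X=1: P(X=1) = 14/59, P(Y|X=1) = (1/14, 13/14) → H(Y|X=1) = 0.371232
  X=2: P(X=2) = 7/59, P(Y|X=2) = (0, 1) → H(Y|X=2) = 0.000000
  X=3: P(X=3) = 13/59, P(Y|X=3) = (1/13, 12/13) → H(Y|X=3) = 0.391244
H(Y|X) = (25/59)·0.989588 + (14/59)·0.371232 + (7/59)·0.000000 + (13/59)·0.391244 = 0.5936 bits

H(X,Y) = -Σ_{x,y} P(x,y) log₂ P(x,y). Per-cell terms -P(x,y)·log₂P(x,y):
  X=0: 0.492441, 0.451785
  X=1: 0.099706, 0.480824
  X=2: 0.000000, 0.364865
  X=3: 0.099706, 0.467325
  (cells with P = 0 contribute 0)
Sum of the 8 terms: H(X,Y) = 2.4567 bits

Chain rule check:
  H(X) + H(Y|X) = 1.8630 + 0.5936 = 2.4566 bits
  H(X,Y) = 2.4567 bits
✓ Chain rule verified (Δ = 0.0001 is 4-dp rounding noise: each of the three values was rounded independently).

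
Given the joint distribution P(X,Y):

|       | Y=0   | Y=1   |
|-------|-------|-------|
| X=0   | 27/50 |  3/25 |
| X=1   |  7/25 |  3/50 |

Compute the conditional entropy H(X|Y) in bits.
0.9248 bits

H(X|Y) = H(X,Y) - H(Y)

H(X,Y) = -Σ_{x,y} P(x,y) log₂ P(x,y). Per-cell terms -P(x,y)·log₂P(x,y):
  X=0: 0.48004, 0.36707
  X=1: 0.51422, 0.24353
Sum of the 4 terms: H(X,Y) = 1.6049 bits

Marginal of Y (column sums):
  P(Y=0) = 27/50 + 7/25 = 41/50
  P(Y=1) = 3/25 + 3/50 = 9/50
H(Y) = -[(41/50)·log₂(41/50) + (9/50)·log₂(9/50)]
  = 0.23477 + 0.44531 = 0.6801 bits

H(X|Y) = H(X,Y) - H(Y) = 1.6049 - 0.6801 = 0.9248 bits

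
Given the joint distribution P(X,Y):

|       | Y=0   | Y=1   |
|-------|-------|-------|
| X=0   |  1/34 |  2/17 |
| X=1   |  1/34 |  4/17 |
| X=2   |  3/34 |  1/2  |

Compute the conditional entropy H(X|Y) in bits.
1.3603 bits

H(X|Y) = H(X,Y) - H(Y)

H(X,Y) = -Σ_{x,y} P(x,y) log₂ P(x,y). Per-cell terms -P(x,y)·log₂P(x,y):
  X=0: 0.14963, 0.36323
  X=1: 0.14963, 0.49117
  X=2: 0.30904, 0.50000
Sum of the 6 terms: H(X,Y) = 1.9627 bits

Marginal of Y (column sums):
  P(Y=0) = 1/34 + 1/34 + 3/34 = 5/34
  P(Y=1) = 2/17 + 4/17 + 1/2 = 29/34
H(Y) = -[(5/34)·log₂(5/34) + (29/34)·log₂(29/34)]
  = 0.40670 + 0.19573 = 0.6024 bits

H(X|Y) = H(X,Y) - H(Y) = 1.9627 - 0.6024 = 1.3603 bits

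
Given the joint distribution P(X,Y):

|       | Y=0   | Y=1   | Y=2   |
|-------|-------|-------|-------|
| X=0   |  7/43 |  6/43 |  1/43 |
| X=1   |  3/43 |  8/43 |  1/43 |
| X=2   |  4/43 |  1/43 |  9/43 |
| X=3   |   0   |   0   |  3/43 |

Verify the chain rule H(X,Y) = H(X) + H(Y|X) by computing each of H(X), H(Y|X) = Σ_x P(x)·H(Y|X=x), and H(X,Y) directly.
H(X) = 1.8360 bits, H(Y|X) = 1.1437 bits, H(X,Y) = 2.9797 bits

Marginal of X (row sums):
  P(X=0) = 7/43 + 6/43 + 1/43 = 14/43
  P(X=1) = 3/43 + 8/43 + 1/43 = 12/43
  P(X=2) = 4/43 + 1/43 + 9/43 = 14/43
  P(X=3) = 0 + 0 + 3/43 = 3/43
H(X) = -[(14/43)·log₂(14/43) + (12/43)·log₂(12/43) + (14/43)·log₂(14/43) + (3/43)·log₂(3/43)]
  = 0.52709 + 0.51385 + 0.52709 + 0.26800 = 1.8360 bits

H(Y|X) = Σ_x P(x)·H(Y|X=x):
  X=0: P(X=0) = 14/43, P(Y|X=0) = (1/2, 3/7, 1/14) → H(Y|X=0) = 1.29584
  X=1: P(X=1) = 12/43, P(Y|X=1) = (1/4, 2/3, 1/12) → H(Y|X=1) = 1.18872
  X=2: P(X=2) = 14/43, P(Y|X=2) = (2/7, 1/14, 9/14) → H(Y|X=2) = 1.19812
  X=3: P(X=3) = 3/43, P(Y|X=3) = (0, 0, 1) → H(Y|X=3) = 0.00000
H(Y|X) = (14/43)·1.29584 + (12/43)·1.18872 + (14/43)·1.19812 + (3/43)·0.00000 = 1.1437 bits

H(X,Y) = -Σ_{x,y} P(x,y) log₂ P(x,y). Per-cell terms -P(x,y)·log₂P(x,y):
  X=0: 0.42633, 0.39646, 0.12619
  X=1: 0.26800, 0.45140, 0.12619
  X=2: 0.31872, 0.12619, 0.47226
  X=3: 0.00000, 0.00000, 0.26800
  (cells with P = 0 contribute 0)
Sum of the 12 terms: H(X,Y) = 2.9797 bits

Chain rule check:
  H(X) + H(Y|X) = 1.8360 + 1.1437 = 2.9797 bits
  H(X,Y) = 2.9797 bits
✓ Chain rule verified.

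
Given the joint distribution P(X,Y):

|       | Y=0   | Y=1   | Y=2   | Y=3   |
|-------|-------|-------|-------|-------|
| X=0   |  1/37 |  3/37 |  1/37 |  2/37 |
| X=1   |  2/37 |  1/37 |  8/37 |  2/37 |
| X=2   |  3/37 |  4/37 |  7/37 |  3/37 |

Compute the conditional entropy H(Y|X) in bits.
1.7656 bits

H(Y|X) = H(X,Y) - H(X)

H(X,Y) = -Σ_{x,y} P(x,y) log₂ P(x,y). Per-cell terms -P(x,y)·log₂P(x,y):
  X=0: 0.1408, 0.2939, 0.1408, 0.2275
  X=1: 0.2275, 0.1408, 0.4777, 0.2275
  X=2: 0.2939, 0.3470, 0.4545, 0.2939
Sum of the 12 terms: H(X,Y) = 3.2658 bits

Marginal of X (row sums):
  P(X=0) = 1/37 + 3/37 + 1/37 + 2/37 = 7/37
  P(X=1) = 2/37 + 1/37 + 8/37 + 2/37 = 13/37
  P(X=2) = 3/37 + 4/37 + 7/37 + 3/37 = 17/37
H(X) = -[(7/37)·log₂(7/37) + (13/37)·log₂(13/37) + (17/37)·log₂(17/37)]
  = 0.4545 + 0.5302 + 0.5155 = 1.5002 bits

H(Y|X) = H(X,Y) - H(X) = 3.2658 - 1.5002 = 1.7656 bits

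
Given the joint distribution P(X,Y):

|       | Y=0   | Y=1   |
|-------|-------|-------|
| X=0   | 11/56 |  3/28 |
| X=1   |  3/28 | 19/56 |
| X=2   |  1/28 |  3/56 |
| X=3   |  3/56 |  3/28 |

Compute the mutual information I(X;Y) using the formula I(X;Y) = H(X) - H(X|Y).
0.0931 bits

I(X;Y) = H(X) - H(X|Y)

Marginal of X (row sums):
  P(X=0) = 11/56 + 3/28 = 17/56
  P(X=1) = 3/28 + 19/56 = 25/56
  P(X=2) = 1/28 + 3/56 = 5/56
  P(X=3) = 3/56 + 3/28 = 9/56
H(X) = -[(17/56)·log₂(17/56) + (25/56)·log₂(25/56) + (5/56)·log₂(5/56) + (9/56)·log₂(9/56)]
  = 0.52211 + 0.51942 + 0.31120 + 0.42387 = 1.77660 bits

Marginal of Y (column sums):
  P(Y=0) = 11/56 + 3/28 + 1/28 + 3/56 = 11/28
  P(Y=1) = 3/28 + 19/56 + 3/56 + 3/28 = 17/28
H(X|Y) = Σ_y P(y)·H(X|Y=y):
  Y=0: P(Y=0) = 11/28, P(X|Y=0) = (1/2, 3/11, 1/11, 3/22) → H(X|Y=0) = 1.71769
  Y=1: P(Y=1) = 17/28, P(X|Y=1) = (3/17, 19/34, 3/34, 3/17) → H(X|Y=1) = 1.66143
H(X|Y) = (11/28)·1.71769 + (17/28)·1.66143 = 1.68353 bits

I(X;Y) = H(X) - H(X|Y) = 1.77660 - 1.68353 = 0.0931 bits

Cross-check via I(X;Y) = H(X) + H(Y) - H(X,Y): computing H(Y) from the column sums and H(X,Y) from the 8 cells in the same way gives H(Y) = 0.96662 bits and H(X,Y) = 2.65015 bits, so
I(X;Y) = 1.77660 + 0.96662 - 2.65015 = 0.0931 bits ✓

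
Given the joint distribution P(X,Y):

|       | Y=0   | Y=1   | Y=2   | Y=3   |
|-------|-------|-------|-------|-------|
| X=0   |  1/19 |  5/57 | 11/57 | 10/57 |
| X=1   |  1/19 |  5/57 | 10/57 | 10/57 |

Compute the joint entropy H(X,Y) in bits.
2.8427 bits

H(X,Y) = -Σ_{x,y} P(x,y) log₂ P(x,y). Per-cell terms -P(x,y)·log₂P(x,y):
  X=0: 0.2236, 0.3080, 0.4580, 0.4405
  X=1: 0.2236, 0.3080, 0.4405, 0.4405
Sum of the 8 terms: H(X,Y) = 2.8427 bits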